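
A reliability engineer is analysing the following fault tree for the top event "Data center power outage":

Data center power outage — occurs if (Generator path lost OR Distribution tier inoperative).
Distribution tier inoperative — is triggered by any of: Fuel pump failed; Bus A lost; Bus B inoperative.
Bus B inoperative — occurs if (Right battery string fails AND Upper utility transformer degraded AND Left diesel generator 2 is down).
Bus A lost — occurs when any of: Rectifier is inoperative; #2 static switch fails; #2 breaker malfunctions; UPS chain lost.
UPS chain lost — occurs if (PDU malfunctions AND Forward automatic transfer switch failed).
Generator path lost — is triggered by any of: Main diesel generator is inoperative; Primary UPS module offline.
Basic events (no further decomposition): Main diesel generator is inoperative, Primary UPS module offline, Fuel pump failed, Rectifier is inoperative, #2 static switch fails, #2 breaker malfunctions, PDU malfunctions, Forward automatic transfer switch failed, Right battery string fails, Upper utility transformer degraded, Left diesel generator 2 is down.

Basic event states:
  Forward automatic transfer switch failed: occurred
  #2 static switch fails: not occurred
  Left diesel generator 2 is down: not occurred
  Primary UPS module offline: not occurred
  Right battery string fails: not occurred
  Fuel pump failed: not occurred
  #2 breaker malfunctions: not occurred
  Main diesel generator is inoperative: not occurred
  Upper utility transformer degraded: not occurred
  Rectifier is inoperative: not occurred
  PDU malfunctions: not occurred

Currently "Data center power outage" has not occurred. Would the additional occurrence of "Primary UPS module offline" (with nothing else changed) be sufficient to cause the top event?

Yes

Counterfactual: set "Primary UPS module offline" to occurred.
Generator path lost [OR]: Main diesel generator is inoperative=not, Primary UPS module offline=occurs → at least one input occurs → occurs.
UPS chain lost [AND]: PDU malfunctions=not, Forward automatic transfer switch failed=occurs → not all inputs occur → does not occur.
Bus A lost [OR]: Rectifier is inoperative=not, #2 static switch fails=not, #2 breaker malfunctions=not, UPS chain lost=not → no input occurs → does not occur.
Bus B inoperative [AND]: Right battery string fails=not, Upper utility transformer degraded=not, Left diesel generator 2 is down=not → not all inputs occur → does not occur.
Distribution tier inoperative [OR]: Fuel pump failed=not, Bus A lost=not, Bus B inoperative=not → no input occurs → does not occur.
Data center power outage [OR]: Generator path lost=occurs, Distribution tier inoperative=not → at least one input occurs → occurs.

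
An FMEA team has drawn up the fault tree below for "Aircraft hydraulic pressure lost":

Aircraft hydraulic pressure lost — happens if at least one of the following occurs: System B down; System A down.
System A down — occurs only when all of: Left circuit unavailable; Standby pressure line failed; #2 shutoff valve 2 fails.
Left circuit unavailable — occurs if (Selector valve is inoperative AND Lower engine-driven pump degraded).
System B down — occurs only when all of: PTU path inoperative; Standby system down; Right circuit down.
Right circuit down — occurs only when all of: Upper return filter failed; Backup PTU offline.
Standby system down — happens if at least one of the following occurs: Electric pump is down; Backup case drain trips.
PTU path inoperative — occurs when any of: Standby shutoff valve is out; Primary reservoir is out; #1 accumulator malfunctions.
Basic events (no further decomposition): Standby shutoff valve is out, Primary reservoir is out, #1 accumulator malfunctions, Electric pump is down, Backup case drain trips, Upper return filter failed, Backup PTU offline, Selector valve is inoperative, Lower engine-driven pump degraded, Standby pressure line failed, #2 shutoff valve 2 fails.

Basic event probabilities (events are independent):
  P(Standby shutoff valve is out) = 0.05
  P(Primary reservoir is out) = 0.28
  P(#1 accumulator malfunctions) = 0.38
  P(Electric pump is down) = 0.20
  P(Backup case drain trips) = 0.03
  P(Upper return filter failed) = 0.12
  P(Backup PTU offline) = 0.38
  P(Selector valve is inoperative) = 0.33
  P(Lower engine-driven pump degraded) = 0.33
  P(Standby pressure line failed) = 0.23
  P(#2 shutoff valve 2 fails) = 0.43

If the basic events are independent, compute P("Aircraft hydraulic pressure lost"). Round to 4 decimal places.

0.0166

P(PTU path inoperative) [OR] = 1 − (1−0.05) × (1−0.28) × (1−0.38) = 0.575920
P(Standby system down) [OR] = 1 − (1−0.20) × (1−0.03) = 0.224000
P(Right circuit down) [AND] = 0.12 × 0.38 = 0.045600
P(System B down) [AND] = 0.575920 × 0.224000 × 0.045600 = 0.005883
P(Left circuit unavailable) [AND] = 0.33 × 0.33 = 0.108900
P(System A down) [AND] = 0.108900 × 0.23 × 0.43 = 0.010770
P(Aircraft hydraulic pressure lost) [OR] = 1 − (1−0.005883) × (1−0.010770) = 0.016590
Rounded to 4 decimal places: P(Aircraft hydraulic pressure lost) ≈ 0.0166.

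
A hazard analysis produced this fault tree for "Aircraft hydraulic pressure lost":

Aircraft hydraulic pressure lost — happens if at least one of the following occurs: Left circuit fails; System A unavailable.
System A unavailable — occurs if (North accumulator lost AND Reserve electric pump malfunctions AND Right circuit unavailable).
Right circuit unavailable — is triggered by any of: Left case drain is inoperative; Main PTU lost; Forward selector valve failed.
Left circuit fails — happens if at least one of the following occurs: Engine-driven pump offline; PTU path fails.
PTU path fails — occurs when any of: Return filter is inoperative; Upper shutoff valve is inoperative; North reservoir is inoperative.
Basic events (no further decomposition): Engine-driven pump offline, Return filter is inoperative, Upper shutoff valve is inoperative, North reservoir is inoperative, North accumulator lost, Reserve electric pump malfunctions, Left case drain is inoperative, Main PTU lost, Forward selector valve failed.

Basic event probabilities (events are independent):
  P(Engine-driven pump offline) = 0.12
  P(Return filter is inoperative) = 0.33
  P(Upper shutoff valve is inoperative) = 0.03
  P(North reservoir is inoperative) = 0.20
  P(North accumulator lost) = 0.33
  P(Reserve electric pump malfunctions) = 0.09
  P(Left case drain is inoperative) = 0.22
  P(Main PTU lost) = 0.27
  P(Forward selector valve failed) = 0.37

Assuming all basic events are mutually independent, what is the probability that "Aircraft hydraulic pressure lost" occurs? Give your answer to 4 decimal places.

0.5512

P(PTU path fails) [OR] = 1 − (1−0.33) × (1−0.03) × (1−0.20) = 0.480080
P(Left circuit fails) [OR] = 1 − (1−0.12) × (1−0.480080) = 0.542470
P(Right circuit unavailable) [OR] = 1 − (1−0.22) × (1−0.27) × (1−0.37) = 0.641278
P(System A unavailable) [AND] = 0.33 × 0.09 × 0.641278 = 0.019046
P(Aircraft hydraulic pressure lost) [OR] = 1 − (1−0.542470) × (1−0.019046) = 0.551184
Rounded to 4 decimal places: P(Aircraft hydraulic pressure lost) ≈ 0.5512.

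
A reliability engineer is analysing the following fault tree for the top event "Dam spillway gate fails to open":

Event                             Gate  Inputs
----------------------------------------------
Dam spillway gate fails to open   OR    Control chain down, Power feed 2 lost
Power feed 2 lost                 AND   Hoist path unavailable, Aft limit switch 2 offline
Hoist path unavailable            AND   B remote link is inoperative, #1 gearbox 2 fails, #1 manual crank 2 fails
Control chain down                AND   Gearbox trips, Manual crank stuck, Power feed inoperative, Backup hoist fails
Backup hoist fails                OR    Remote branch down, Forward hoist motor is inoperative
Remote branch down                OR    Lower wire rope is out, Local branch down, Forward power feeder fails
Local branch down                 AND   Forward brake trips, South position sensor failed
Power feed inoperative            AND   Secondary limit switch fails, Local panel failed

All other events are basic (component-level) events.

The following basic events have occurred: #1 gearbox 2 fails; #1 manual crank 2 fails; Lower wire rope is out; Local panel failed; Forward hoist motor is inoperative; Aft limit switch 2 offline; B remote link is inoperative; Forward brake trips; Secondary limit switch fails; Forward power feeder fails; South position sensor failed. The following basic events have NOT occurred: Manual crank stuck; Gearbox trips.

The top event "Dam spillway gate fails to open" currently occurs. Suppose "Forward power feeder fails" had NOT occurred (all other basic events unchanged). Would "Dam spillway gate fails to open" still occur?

Yes

Counterfactual: set "Forward power feeder fails" to not occurred.
Power feed inoperative [AND]: Secondary limit switch fails=occurs, Local panel failed=occurs → all inputs occur → occurs.
Local branch down [AND]: Forward brake trips=occurs, South position sensor failed=occurs → all inputs occur → occurs.
Remote branch down [OR]: Lower wire rope is out=occurs, Local branch down=occurs, Forward power feeder fails=not → at least one input occurs → occurs.
Backup hoist fails [OR]: Remote branch down=occurs, Forward hoist motor is inoperative=occurs → at least one input occurs → occurs.
Control chain down [AND]: Gearbox trips=not, Manual crank stuck=not, Power feed inoperative=occurs, Backup hoist fails=occurs → not all inputs occur → does not occur.
Hoist path unavailable [AND]: B remote link is inoperative=occurs, #1 gearbox 2 fails=occurs, #1 manual crank 2 fails=occurs → all inputs occur → occurs.
Power feed 2 lost [AND]: Hoist path unavailable=occurs, Aft limit switch 2 offline=occurs → all inputs occur → occurs.
Dam spillway gate fails to open [OR]: Control chain down=not, Power feed 2 lost=occurs → at least one input occurs → occurs.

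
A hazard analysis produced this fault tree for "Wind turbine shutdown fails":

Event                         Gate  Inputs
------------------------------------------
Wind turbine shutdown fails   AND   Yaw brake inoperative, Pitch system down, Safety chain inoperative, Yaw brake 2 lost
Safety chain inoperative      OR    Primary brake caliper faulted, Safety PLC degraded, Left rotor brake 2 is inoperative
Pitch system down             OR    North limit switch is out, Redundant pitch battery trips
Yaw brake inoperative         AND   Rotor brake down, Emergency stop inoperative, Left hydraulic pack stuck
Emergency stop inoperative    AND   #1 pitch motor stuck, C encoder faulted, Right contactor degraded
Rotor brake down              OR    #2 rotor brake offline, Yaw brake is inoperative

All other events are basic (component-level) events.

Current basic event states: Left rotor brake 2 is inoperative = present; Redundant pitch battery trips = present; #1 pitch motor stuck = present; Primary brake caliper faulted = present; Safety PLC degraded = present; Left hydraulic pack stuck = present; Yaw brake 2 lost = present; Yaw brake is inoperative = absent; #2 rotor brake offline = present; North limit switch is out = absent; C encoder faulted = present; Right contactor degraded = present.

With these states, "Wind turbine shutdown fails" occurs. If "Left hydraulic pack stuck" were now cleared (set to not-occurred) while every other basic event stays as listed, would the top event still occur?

No

Counterfactual: set "Left hydraulic pack stuck" to not occurred.
Rotor brake down [OR]: #2 rotor brake offline=occurs, Yaw brake is inoperative=not → at least one input occurs → occurs.
Emergency stop inoperative [AND]: #1 pitch motor stuck=occurs, C encoder faulted=occurs, Right contactor degraded=occurs → all inputs occur → occurs.
Yaw brake inoperative [AND]: Rotor brake down=occurs, Emergency stop inoperative=occurs, Left hydraulic pack stuck=not → not all inputs occur → does not occur.
Pitch system down [OR]: North limit switch is out=not, Redundant pitch battery trips=occurs → at least one input occurs → occurs.
Safety chain inoperative [OR]: Primary brake caliper faulted=occurs, Safety PLC degraded=occurs, Left rotor brake 2 is inoperative=occurs → at least one input occurs → occurs.
Wind turbine shutdown fails [AND]: Yaw brake inoperative=not, Pitch system down=occurs, Safety chain inoperative=occurs, Yaw brake 2 lost=occurs → not all inputs occur → does not occur.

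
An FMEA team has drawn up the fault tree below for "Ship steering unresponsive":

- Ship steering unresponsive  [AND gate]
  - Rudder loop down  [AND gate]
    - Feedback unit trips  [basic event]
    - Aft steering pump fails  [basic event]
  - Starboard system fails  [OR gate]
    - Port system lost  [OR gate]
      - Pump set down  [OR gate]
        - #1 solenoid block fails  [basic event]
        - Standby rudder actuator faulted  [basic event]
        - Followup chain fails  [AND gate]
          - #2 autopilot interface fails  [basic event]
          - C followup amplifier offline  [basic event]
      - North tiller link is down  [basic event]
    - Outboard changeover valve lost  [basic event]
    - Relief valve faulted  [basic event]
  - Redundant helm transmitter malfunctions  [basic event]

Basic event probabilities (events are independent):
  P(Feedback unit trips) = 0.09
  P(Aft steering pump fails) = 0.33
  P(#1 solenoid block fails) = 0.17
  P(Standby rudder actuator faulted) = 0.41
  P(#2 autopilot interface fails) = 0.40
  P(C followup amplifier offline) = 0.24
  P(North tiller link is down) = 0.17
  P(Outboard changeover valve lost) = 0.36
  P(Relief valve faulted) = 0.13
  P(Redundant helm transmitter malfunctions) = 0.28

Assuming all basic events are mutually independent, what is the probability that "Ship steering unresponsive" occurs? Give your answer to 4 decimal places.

0.0066

P(Rudder loop down) [AND] = 0.09 × 0.33 = 0.029700
P(Followup chain fails) [AND] = 0.40 × 0.24 = 0.096000
P(Pump set down) [OR] = 1 − (1−0.17) × (1−0.41) × (1−0.096000) = 0.557311
P(Port system lost) [OR] = 1 − (1−0.557311) × (1−0.17) = 0.632568
P(Starboard system fails) [OR] = 1 − (1−0.632568) × (1−0.36) × (1−0.13) = 0.795414
P(Ship steering unresponsive) [AND] = 0.029700 × 0.795414 × 0.28 = 0.006615
Rounded to 4 decimal places: P(Ship steering unresponsive) ≈ 0.0066.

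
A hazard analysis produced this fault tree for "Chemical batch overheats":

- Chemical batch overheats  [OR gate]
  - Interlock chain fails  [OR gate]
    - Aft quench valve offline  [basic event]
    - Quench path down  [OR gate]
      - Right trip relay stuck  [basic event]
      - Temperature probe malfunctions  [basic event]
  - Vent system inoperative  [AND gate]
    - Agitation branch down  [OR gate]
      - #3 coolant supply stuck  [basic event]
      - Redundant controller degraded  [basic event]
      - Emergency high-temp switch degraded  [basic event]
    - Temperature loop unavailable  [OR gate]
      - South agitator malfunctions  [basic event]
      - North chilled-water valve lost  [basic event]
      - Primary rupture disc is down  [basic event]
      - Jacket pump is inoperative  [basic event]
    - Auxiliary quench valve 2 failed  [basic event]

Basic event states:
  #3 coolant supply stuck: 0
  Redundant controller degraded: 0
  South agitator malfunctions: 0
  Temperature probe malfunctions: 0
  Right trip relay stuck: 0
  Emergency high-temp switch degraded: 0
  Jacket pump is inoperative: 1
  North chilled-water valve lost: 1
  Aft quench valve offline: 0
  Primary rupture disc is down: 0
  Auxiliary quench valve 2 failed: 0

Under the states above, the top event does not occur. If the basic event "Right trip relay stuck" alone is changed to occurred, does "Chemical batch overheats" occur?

Yes

Counterfactual: set "Right trip relay stuck" to occurred.
Quench path down [OR]: Right trip relay stuck=occurs, Temperature probe malfunctions=not → at least one input occurs → occurs.
Interlock chain fails [OR]: Aft quench valve offline=not, Quench path down=occurs → at least one input occurs → occurs.
Agitation branch down [OR]: #3 coolant supply stuck=not, Redundant controller degraded=not, Emergency high-temp switch degraded=not → no input occurs → does not occur.
Temperature loop unavailable [OR]: South agitator malfunctions=not, North chilled-water valve lost=occurs, Primary rupture disc is down=not, Jacket pump is inoperative=occurs → at least one input occurs → occurs.
Vent system inoperative [AND]: Agitation branch down=not, Temperature loop unavailable=occurs, Auxiliary quench valve 2 failed=not → not all inputs occur → does not occur.
Chemical batch overheats [OR]: Interlock chain fails=occurs, Vent system inoperative=not → at least one input occurs → occurs.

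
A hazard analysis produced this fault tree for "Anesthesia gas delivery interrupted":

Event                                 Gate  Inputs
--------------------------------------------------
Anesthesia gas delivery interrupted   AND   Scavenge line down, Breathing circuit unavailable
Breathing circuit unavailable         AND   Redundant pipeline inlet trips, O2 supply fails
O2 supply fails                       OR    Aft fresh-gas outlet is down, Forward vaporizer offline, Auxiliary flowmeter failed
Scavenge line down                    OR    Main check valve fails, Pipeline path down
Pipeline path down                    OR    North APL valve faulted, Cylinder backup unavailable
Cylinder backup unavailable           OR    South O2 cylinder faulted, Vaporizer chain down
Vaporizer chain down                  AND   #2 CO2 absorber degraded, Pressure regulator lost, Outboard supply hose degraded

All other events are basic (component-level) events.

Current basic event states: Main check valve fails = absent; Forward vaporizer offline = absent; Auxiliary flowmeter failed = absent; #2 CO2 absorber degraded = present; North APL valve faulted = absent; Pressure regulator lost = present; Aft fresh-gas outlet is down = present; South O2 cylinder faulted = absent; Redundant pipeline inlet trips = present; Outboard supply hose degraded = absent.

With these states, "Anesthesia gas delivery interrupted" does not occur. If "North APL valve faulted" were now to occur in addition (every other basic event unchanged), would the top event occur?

Counterfactual: set "North APL valve faulted" to occurred.
Vaporizer chain down [AND]: #2 CO2 absorber degraded=occurs, Pressure regulator lost=occurs, Outboard supply hose degraded=not → not all inputs occur → does not occur.
Cylinder backup unavailable [OR]: South O2 cylinder faulted=not, Vaporizer chain down=not → no input occurs → does not occur.
Pipeline path down [OR]: North APL valve faulted=occurs, Cylinder backup unavailable=not → at least one input occurs → occurs.
Scavenge line down [OR]: Main check valve fails=not, Pipeline path down=occurs → at least one input occurs → occurs.
O2 supply fails [OR]: Aft fresh-gas outlet is down=occurs, Forward vaporizer offline=not, Auxiliary flowmeter failed=not → at least one input occurs → occurs.
Breathing circuit unavailable [AND]: Redundant pipeline inlet trips=occurs, O2 supply fails=occurs → all inputs occur → occurs.
Anesthesia gas delivery interrupted [AND]: Scavenge line down=occurs, Breathing circuit unavailable=occurs → all inputs occur → occurs.

Yes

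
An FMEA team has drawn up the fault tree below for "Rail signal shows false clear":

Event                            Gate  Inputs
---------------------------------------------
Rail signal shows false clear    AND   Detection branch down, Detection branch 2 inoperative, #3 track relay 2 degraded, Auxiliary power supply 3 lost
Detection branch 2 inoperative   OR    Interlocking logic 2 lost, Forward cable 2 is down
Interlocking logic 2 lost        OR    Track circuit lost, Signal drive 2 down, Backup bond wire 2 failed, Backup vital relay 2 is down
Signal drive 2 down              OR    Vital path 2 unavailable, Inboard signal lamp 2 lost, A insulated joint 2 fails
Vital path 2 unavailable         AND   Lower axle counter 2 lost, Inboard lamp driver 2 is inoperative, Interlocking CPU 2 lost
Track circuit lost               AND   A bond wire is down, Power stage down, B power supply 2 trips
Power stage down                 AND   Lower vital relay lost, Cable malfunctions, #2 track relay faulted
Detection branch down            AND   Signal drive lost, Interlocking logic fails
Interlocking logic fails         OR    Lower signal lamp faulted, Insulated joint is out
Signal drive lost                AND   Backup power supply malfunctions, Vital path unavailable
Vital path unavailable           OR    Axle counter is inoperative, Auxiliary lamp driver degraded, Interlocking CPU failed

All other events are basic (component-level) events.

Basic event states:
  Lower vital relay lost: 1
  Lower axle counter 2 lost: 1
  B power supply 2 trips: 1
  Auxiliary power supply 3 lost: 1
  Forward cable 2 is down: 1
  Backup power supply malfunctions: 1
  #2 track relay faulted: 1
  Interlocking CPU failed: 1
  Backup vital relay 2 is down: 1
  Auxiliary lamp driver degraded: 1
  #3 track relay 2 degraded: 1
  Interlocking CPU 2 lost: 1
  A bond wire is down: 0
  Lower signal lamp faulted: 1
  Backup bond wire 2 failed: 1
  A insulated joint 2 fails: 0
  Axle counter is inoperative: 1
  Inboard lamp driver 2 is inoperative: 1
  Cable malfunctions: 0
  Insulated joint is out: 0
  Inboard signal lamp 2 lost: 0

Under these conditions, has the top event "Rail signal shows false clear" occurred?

Vital path unavailable [OR]: Axle counter is inoperative=occurs, Auxiliary lamp driver degraded=occurs, Interlocking CPU failed=occurs → at least one input occurs → occurs.
Signal drive lost [AND]: Backup power supply malfunctions=occurs, Vital path unavailable=occurs → all inputs occur → occurs.
Interlocking logic fails [OR]: Lower signal lamp faulted=occurs, Insulated joint is out=not → at least one input occurs → occurs.
Detection branch down [AND]: Signal drive lost=occurs, Interlocking logic fails=occurs → all inputs occur → occurs.
Power stage down [AND]: Lower vital relay lost=occurs, Cable malfunctions=not, #2 track relay faulted=occurs → not all inputs occur → does not occur.
Track circuit lost [AND]: A bond wire is down=not, Power stage down=not, B power supply 2 trips=occurs → not all inputs occur → does not occur.
Vital path 2 unavailable [AND]: Lower axle counter 2 lost=occurs, Inboard lamp driver 2 is inoperative=occurs, Interlocking CPU 2 lost=occurs → all inputs occur → occurs.
Signal drive 2 down [OR]: Vital path 2 unavailable=occurs, Inboard signal lamp 2 lost=not, A insulated joint 2 fails=not → at least one input occurs → occurs.
Interlocking logic 2 lost [OR]: Track circuit lost=not, Signal drive 2 down=occurs, Backup bond wire 2 failed=occurs, Backup vital relay 2 is down=occurs → at least one input occurs → occurs.
Detection branch 2 inoperative [OR]: Interlocking logic 2 lost=occurs, Forward cable 2 is down=occurs → at least one input occurs → occurs.
Rail signal shows false clear [AND]: Detection branch down=occurs, Detection branch 2 inoperative=occurs, #3 track relay 2 degraded=occurs, Auxiliary power supply 3 lost=occurs → all inputs occur → occurs.

Yes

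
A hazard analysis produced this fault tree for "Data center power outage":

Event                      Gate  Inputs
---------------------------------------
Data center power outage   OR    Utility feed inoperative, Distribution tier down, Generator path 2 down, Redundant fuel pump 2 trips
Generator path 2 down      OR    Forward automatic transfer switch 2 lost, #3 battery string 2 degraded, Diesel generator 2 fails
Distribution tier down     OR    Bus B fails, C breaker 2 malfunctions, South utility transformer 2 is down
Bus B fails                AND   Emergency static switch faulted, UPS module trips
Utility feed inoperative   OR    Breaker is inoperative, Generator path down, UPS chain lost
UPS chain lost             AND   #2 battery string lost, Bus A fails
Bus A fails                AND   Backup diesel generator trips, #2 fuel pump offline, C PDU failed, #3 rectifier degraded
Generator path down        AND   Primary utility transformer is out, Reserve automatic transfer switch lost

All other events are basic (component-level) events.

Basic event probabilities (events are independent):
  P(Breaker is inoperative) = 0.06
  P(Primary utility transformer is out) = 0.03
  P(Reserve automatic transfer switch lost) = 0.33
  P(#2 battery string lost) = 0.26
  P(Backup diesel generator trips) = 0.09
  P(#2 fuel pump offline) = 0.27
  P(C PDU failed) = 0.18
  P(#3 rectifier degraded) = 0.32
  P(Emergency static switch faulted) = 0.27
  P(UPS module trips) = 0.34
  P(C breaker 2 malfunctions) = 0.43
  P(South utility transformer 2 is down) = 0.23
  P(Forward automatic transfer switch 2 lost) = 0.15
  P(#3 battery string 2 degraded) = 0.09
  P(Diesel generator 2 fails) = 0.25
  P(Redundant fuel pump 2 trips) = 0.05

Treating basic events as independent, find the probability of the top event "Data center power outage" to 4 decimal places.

P(Generator path down) [AND] = 0.03 × 0.33 = 0.009900
P(Bus A fails) [AND] = 0.09 × 0.27 × 0.18 × 0.32 = 0.001400
P(UPS chain lost) [AND] = 0.26 × 0.001400 = 0.000364
P(Utility feed inoperative) [OR] = 1 − (1−0.06) × (1−0.009900) × (1−0.000364) = 0.069645
P(Bus B fails) [AND] = 0.27 × 0.34 = 0.091800
P(Distribution tier down) [OR] = 1 − (1−0.091800) × (1−0.43) × (1−0.23) = 0.601391
P(Generator path 2 down) [OR] = 1 − (1−0.15) × (1−0.09) × (1−0.25) = 0.419875
P(Data center power outage) [OR] = 1 − (1−0.069645) × (1−0.601391) × (1−0.419875) × (1−0.05) = 0.795619
Rounded to 4 decimal places: P(Data center power outage) ≈ 0.7956.

0.7956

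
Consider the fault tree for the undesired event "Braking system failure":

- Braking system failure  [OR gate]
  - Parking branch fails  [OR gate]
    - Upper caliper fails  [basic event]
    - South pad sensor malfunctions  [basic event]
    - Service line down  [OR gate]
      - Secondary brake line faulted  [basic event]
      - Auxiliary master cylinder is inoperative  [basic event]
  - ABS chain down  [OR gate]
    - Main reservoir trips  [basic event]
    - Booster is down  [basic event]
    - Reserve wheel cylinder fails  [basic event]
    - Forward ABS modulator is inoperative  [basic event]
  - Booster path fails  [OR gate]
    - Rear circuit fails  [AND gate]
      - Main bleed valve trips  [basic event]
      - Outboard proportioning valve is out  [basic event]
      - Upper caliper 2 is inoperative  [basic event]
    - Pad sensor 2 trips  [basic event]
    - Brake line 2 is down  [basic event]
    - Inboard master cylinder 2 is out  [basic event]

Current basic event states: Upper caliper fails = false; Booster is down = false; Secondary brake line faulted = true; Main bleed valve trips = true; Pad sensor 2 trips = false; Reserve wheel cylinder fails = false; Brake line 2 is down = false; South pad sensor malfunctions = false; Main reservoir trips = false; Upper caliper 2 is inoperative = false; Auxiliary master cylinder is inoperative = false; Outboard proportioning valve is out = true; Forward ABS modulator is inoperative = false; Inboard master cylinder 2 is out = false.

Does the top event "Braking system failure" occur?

Service line down [OR]: Secondary brake line faulted=occurs, Auxiliary master cylinder is inoperative=not → at least one input occurs → occurs.
Parking branch fails [OR]: Upper caliper fails=not, South pad sensor malfunctions=not, Service line down=occurs → at least one input occurs → occurs.
ABS chain down [OR]: Main reservoir trips=not, Booster is down=not, Reserve wheel cylinder fails=not, Forward ABS modulator is inoperative=not → no input occurs → does not occur.
Rear circuit fails [AND]: Main bleed valve trips=occurs, Outboard proportioning valve is out=occurs, Upper caliper 2 is inoperative=not → not all inputs occur → does not occur.
Booster path fails [OR]: Rear circuit fails=not, Pad sensor 2 trips=not, Brake line 2 is down=not, Inboard master cylinder 2 is out=not → no input occurs → does not occur.
Braking system failure [OR]: Parking branch fails=occurs, ABS chain down=not, Booster path fails=not → at least one input occurs → occurs.

Yes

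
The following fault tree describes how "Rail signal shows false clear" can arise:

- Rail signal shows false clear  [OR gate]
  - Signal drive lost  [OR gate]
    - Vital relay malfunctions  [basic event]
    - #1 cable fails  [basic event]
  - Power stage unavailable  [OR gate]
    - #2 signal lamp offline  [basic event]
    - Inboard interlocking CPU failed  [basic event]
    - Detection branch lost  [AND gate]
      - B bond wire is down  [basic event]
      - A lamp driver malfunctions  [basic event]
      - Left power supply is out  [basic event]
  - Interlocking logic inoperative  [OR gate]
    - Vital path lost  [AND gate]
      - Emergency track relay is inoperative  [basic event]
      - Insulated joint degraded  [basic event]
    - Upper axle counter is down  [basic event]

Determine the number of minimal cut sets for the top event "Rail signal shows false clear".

Signal drive lost [OR]: union of children's cut sets → 2 cut set(s).
Detection branch lost [AND]: one cut set from each child combined → 1 × 1 × 1 = 1 cut set(s).
Power stage unavailable [OR]: union of children's cut sets → 3 cut set(s).
Vital path lost [AND]: one cut set from each child combined → 1 × 1 = 1 cut set(s).
Interlocking logic inoperative [OR]: union of children's cut sets → 2 cut set(s).
Rail signal shows false clear [OR]: union of children's cut sets → 7 cut set(s).
Minimal cut sets: {Vital relay malfunctions}; {#1 cable fails}; {#2 signal lamp offline}; {Inboard interlocking CPU failed}; {A lamp driver malfunctions, B bond wire is down, Left power supply is out}; {Emergency track relay is inoperative, Insulated joint degraded}; {Upper axle counter is down}.

7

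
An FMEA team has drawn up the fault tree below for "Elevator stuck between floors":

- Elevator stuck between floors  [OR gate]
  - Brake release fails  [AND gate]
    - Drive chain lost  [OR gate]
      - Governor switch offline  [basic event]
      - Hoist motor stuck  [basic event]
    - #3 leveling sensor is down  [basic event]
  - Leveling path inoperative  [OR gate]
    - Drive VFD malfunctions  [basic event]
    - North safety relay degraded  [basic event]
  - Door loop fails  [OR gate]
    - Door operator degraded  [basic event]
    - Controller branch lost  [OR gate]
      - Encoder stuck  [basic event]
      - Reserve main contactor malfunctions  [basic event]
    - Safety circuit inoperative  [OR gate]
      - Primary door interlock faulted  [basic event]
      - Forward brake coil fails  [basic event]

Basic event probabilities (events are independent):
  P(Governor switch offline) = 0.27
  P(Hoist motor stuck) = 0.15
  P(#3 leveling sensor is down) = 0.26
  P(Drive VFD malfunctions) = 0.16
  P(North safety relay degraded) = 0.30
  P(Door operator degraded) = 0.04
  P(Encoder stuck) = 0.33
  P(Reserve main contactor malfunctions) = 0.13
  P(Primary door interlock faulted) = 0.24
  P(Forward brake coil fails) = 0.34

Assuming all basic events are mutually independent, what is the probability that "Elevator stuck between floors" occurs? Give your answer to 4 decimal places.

0.8512

P(Drive chain lost) [OR] = 1 − (1−0.27) × (1−0.15) = 0.379500
P(Brake release fails) [AND] = 0.379500 × 0.26 = 0.098670
P(Leveling path inoperative) [OR] = 1 − (1−0.16) × (1−0.30) = 0.412000
P(Controller branch lost) [OR] = 1 − (1−0.33) × (1−0.13) = 0.417100
P(Safety circuit inoperative) [OR] = 1 − (1−0.24) × (1−0.34) = 0.498400
P(Door loop fails) [OR] = 1 − (1−0.04) × (1−0.417100) × (1−0.498400) = 0.719313
P(Elevator stuck between floors) [OR] = 1 − (1−0.098670) × (1−0.412000) × (1−0.719313) = 0.851241
Rounded to 4 decimal places: P(Elevator stuck between floors) ≈ 0.8512.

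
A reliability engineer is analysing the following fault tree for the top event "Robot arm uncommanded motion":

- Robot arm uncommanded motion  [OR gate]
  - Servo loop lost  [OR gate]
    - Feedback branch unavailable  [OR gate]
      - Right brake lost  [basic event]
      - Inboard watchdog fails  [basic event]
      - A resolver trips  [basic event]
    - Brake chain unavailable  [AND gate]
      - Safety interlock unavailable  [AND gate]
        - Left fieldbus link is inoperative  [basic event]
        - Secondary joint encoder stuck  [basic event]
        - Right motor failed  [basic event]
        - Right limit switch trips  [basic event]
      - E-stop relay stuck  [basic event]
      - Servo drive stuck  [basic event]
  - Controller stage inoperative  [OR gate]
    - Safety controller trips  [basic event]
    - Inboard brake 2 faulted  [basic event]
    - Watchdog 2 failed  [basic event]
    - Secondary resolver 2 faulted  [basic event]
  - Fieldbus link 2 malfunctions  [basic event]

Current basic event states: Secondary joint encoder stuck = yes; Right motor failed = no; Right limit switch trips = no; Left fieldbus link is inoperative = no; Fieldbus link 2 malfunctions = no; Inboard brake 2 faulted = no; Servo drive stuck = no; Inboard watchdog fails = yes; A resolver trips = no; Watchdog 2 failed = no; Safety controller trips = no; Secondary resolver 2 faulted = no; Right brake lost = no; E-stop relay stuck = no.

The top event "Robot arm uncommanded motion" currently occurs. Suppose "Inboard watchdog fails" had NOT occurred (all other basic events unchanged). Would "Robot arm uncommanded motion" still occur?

No

Counterfactual: set "Inboard watchdog fails" to not occurred.
Feedback branch unavailable [OR]: Right brake lost=not, Inboard watchdog fails=not, A resolver trips=not → no input occurs → does not occur.
Safety interlock unavailable [AND]: Left fieldbus link is inoperative=not, Secondary joint encoder stuck=occurs, Right motor failed=not, Right limit switch trips=not → not all inputs occur → does not occur.
Brake chain unavailable [AND]: Safety interlock unavailable=not, E-stop relay stuck=not, Servo drive stuck=not → not all inputs occur → does not occur.
Servo loop lost [OR]: Feedback branch unavailable=not, Brake chain unavailable=not → no input occurs → does not occur.
Controller stage inoperative [OR]: Safety controller trips=not, Inboard brake 2 faulted=not, Watchdog 2 failed=not, Secondary resolver 2 faulted=not → no input occurs → does not occur.
Robot arm uncommanded motion [OR]: Servo loop lost=not, Controller stage inoperative=not, Fieldbus link 2 malfunctions=not → no input occurs → does not occur.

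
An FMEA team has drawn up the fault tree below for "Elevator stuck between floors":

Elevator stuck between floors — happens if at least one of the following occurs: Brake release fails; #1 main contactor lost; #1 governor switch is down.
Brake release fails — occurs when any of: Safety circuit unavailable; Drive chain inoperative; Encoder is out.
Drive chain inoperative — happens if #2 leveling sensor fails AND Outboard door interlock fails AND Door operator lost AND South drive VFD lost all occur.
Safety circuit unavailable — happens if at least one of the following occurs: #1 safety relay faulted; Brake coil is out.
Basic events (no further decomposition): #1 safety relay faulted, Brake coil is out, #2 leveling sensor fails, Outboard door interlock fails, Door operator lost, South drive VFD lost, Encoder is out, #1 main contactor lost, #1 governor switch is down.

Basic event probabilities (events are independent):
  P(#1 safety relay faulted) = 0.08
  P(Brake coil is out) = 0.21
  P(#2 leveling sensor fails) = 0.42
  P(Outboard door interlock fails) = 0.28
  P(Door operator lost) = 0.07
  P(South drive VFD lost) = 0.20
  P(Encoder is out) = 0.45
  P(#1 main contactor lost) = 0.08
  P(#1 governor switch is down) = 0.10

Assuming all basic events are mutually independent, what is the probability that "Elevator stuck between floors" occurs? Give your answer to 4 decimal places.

P(Safety circuit unavailable) [OR] = 1 − (1−0.08) × (1−0.21) = 0.273200
P(Drive chain inoperative) [AND] = 0.42 × 0.28 × 0.07 × 0.20 = 0.001646
P(Brake release fails) [OR] = 1 − (1−0.273200) × (1−0.001646) × (1−0.45) = 0.600918
P(Elevator stuck between floors) [OR] = 1 − (1−0.600918) × (1−0.08) × (1−0.10) = 0.669560
Rounded to 4 decimal places: P(Elevator stuck between floors) ≈ 0.6696.

0.6696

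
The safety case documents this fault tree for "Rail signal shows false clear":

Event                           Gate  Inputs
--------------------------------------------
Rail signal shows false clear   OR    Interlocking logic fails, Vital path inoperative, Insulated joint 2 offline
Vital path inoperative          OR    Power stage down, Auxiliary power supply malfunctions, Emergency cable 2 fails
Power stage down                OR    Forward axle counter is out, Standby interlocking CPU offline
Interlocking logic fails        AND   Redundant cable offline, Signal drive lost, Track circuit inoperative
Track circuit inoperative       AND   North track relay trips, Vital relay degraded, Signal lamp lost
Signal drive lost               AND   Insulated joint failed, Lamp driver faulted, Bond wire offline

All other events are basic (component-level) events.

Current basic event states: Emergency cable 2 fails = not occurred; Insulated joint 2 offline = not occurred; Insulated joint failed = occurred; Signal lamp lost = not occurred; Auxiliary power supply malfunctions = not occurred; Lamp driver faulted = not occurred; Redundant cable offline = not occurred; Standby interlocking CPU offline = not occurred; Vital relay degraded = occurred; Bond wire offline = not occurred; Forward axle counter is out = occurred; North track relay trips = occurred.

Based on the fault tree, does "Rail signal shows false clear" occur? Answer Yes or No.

Yes

Signal drive lost [AND]: Insulated joint failed=occurs, Lamp driver faulted=not, Bond wire offline=not → not all inputs occur → does not occur.
Track circuit inoperative [AND]: North track relay trips=occurs, Vital relay degraded=occurs, Signal lamp lost=not → not all inputs occur → does not occur.
Interlocking logic fails [AND]: Redundant cable offline=not, Signal drive lost=not, Track circuit inoperative=not → not all inputs occur → does not occur.
Power stage down [OR]: Forward axle counter is out=occurs, Standby interlocking CPU offline=not → at least one input occurs → occurs.
Vital path inoperative [OR]: Power stage down=occurs, Auxiliary power supply malfunctions=not, Emergency cable 2 fails=not → at least one input occurs → occurs.
Rail signal shows false clear [OR]: Interlocking logic fails=not, Vital path inoperative=occurs, Insulated joint 2 offline=not → at least one input occurs → occurs.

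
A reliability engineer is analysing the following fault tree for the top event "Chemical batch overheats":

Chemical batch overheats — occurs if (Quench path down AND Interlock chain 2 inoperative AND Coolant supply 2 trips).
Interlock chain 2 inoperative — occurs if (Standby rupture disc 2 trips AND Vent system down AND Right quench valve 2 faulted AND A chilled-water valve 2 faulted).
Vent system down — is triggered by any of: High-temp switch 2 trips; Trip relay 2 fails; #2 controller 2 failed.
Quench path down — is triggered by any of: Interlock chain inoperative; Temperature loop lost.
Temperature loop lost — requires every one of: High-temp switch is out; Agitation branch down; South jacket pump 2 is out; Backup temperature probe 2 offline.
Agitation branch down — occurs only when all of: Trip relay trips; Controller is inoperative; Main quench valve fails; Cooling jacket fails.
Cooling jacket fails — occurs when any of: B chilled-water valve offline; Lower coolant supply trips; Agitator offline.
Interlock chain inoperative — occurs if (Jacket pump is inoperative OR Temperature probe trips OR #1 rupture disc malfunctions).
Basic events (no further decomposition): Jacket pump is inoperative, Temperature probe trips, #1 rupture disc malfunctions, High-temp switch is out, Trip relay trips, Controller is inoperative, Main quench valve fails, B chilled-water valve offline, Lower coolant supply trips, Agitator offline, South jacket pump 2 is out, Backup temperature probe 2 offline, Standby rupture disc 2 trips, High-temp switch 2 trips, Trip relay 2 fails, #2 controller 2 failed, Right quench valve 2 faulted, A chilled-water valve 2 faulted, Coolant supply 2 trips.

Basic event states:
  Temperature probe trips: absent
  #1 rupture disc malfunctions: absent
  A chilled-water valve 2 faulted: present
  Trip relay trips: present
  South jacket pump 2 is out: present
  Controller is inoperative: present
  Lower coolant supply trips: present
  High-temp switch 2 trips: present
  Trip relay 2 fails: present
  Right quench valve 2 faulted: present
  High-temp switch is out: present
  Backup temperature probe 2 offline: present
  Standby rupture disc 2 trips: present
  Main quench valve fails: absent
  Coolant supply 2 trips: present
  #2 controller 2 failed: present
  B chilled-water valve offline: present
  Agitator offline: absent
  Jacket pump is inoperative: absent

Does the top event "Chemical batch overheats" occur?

No

Interlock chain inoperative [OR]: Jacket pump is inoperative=not, Temperature probe trips=not, #1 rupture disc malfunctions=not → no input occurs → does not occur.
Cooling jacket fails [OR]: B chilled-water valve offline=occurs, Lower coolant supply trips=occurs, Agitator offline=not → at least one input occurs → occurs.
Agitation branch down [AND]: Trip relay trips=occurs, Controller is inoperative=occurs, Main quench valve fails=not, Cooling jacket fails=occurs → not all inputs occur → does not occur.
Temperature loop lost [AND]: High-temp switch is out=occurs, Agitation branch down=not, South jacket pump 2 is out=occurs, Backup temperature probe 2 offline=occurs → not all inputs occur → does not occur.
Quench path down [OR]: Interlock chain inoperative=not, Temperature loop lost=not → no input occurs → does not occur.
Vent system down [OR]: High-temp switch 2 trips=occurs, Trip relay 2 fails=occurs, #2 controller 2 failed=occurs → at least one input occurs → occurs.
Interlock chain 2 inoperative [AND]: Standby rupture disc 2 trips=occurs, Vent system down=occurs, Right quench valve 2 faulted=occurs, A chilled-water valve 2 faulted=occurs → all inputs occur → occurs.
Chemical batch overheats [AND]: Quench path down=not, Interlock chain 2 inoperative=occurs, Coolant supply 2 trips=occurs → not all inputs occur → does not occur.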